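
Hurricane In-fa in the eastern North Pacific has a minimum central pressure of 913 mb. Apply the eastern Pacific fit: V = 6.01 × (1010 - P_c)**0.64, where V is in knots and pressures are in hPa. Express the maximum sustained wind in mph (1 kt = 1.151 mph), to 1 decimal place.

129.3 mph

ΔP = 1010 − 913 = 97 mb.
V ≈ 6.01 × 97^0.64 = 6.01 × 18.687 ≈ 112.307 kt.
112.307 × 1.151 ≈ 129.27 mph → 129.3 mph.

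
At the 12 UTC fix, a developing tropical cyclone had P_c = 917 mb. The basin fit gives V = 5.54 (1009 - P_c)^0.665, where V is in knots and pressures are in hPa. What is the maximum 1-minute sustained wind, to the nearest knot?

ΔP = 1009 − 917 = 92 mb.
92^0.665 ≈ 20.226.
V ≈ 5.54 × 20.226 ≈ 112.1 kt.

112 kt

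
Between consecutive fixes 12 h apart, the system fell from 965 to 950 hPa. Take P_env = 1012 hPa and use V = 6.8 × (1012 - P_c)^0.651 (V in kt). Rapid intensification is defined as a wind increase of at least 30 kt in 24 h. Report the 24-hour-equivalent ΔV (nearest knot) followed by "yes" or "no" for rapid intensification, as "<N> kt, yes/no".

33 kt, yes

V₁: ΔP = 47, V ≈ 6.8 × 47^0.651 ≈ 83.38 kt.
V₂: ΔP = 62, V ≈ 6.8 × 62^0.651 ≈ 99.85 kt.
ΔV over 12 h = 16.47 kt → 24 h equivalent = 16.47 × 24/12 ≈ 32.94 kt.
33 kt ≥ 30 kt ⇒ rapid intensification.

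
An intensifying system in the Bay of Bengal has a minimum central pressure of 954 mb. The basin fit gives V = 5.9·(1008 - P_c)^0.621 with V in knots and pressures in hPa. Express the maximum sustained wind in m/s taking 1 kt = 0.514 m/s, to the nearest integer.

ΔP = 1008 − 954 = 54 mb.
V ≈ 5.9 × 54^0.621 = 5.9 × 11.907 ≈ 70.254 kt.
70.254 × 0.514 ≈ 36.11 m/s → 36 m/s.

36 m/s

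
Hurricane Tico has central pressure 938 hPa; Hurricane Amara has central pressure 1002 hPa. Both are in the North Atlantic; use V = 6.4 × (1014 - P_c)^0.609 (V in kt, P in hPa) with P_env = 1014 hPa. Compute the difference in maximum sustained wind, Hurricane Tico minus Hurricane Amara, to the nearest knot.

60 kt

Hurricane Tico: ΔP = 76; V ≈ 6.4 × 76^0.609 ≈ 89.45 kt.
Hurricane Amara: ΔP = 12; V ≈ 6.4 × 12^0.609 ≈ 29.07 kt.
Difference ≈ 89.45 − 29.07 = 60.38 → 60 kt.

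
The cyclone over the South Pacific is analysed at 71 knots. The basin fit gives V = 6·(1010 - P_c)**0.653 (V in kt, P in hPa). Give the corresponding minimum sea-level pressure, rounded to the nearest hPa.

966 hPa

ΔP = (V / 6)^(1/0.653) = (71/6)^1.531.
71/6 = 11.833; 11.833^1.531 ≈ 43.99 hPa.
P_c = 1010 − 43.99 = 966.01 ≈ 966 hPa.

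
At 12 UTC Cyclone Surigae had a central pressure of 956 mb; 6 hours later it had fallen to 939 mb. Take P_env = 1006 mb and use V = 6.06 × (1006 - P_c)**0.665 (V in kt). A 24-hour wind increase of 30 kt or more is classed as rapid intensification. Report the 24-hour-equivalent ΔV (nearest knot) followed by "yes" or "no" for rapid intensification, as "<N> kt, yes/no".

70 kt, yes

V₁: ΔP = 50, V ≈ 6.06 × 50^0.665 ≈ 81.71 kt.
V₂: ΔP = 67, V ≈ 6.06 × 67^0.665 ≈ 99.27 kt.
ΔV over 6 h = 17.56 kt → 24 h equivalent = 17.56 × 24/6 ≈ 70.24 kt.
70 kt ≥ 30 kt ⇒ rapid intensification.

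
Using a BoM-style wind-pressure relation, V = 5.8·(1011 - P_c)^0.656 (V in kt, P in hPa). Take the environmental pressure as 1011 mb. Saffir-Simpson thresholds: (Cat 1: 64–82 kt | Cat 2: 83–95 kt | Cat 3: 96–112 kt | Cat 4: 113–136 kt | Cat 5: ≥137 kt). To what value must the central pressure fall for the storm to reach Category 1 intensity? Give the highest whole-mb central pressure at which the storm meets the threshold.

Category 1 begins at V = 64 kt.
Required ΔP = (64/5.8)^(1/0.656) = 11.034^1.524 ≈ 38.87 mb.
P_c ≤ 1011 − 38.87 = 972.13, so the highest integer P_c is 972 mb.

972 mb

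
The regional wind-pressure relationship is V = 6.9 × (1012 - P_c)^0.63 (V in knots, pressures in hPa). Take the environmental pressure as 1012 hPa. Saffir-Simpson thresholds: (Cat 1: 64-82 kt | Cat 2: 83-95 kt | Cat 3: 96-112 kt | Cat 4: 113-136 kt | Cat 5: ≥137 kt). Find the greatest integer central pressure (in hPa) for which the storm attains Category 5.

897 hPa

Category 5 begins at V = 137 kt.
Required ΔP = (137/6.9)^(1/0.63) = 19.855^1.587 ≈ 114.85 hPa.
P_c ≤ 1012 − 114.85 = 897.15, so the highest integer P_c is 897 hPa.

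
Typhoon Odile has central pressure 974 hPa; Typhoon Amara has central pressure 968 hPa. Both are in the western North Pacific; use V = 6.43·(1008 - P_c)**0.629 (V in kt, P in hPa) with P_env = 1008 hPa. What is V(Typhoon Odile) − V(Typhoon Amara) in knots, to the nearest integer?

Typhoon Odile: ΔP = 34; V ≈ 6.43 × 34^0.629 ≈ 59.09 kt.
Typhoon Amara: ΔP = 40; V ≈ 6.43 × 40^0.629 ≈ 65.45 kt.
Difference ≈ 59.09 − 65.45 = -6.36 → -6 kt.

-6 kt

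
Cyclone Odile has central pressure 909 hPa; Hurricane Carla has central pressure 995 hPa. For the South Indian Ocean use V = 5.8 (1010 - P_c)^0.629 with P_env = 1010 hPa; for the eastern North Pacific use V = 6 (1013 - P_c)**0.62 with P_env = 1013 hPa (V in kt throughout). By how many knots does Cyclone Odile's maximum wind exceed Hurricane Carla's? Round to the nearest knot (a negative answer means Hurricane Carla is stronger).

Cyclone Odile: ΔP = 101; V ≈ 5.8 × 101^0.629 ≈ 105.72 kt.
Hurricane Carla: ΔP = 18; V ≈ 6 × 18^0.62 ≈ 36.01 kt.
Difference ≈ 105.72 − 36.01 = 69.71 → 70 kt.

70 kt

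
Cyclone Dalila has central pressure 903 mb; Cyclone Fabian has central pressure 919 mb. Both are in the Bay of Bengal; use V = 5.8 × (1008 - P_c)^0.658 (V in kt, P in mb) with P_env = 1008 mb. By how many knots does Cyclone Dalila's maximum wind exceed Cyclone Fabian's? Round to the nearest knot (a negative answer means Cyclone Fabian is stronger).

13 kt

Cyclone Dalila: ΔP = 105; V ≈ 5.8 × 105^0.658 ≈ 123.99 kt.
Cyclone Fabian: ΔP = 89; V ≈ 5.8 × 89^0.658 ≈ 111.21 kt.
Difference ≈ 123.99 − 111.21 = 12.78 → 13 kt.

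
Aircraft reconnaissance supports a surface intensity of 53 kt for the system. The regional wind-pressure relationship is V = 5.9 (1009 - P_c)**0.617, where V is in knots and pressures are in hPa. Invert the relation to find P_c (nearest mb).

ΔP = (V / 5.9)^(1/0.617) = (53/5.9)^1.621.
53/5.9 = 8.983; 8.983^1.621 ≈ 35.10 mb.
P_c = 1009 − 35.10 = 973.90 ≈ 974 mb.

974 mb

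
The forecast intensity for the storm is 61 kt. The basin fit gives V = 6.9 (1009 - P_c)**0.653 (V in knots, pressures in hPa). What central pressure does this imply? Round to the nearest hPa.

981 hPa

ΔP = (V / 6.9)^(1/0.653) = (61/6.9)^1.531.
61/6.9 = 8.841; 8.841^1.531 ≈ 28.15 hPa.
P_c = 1009 − 28.15 = 980.85 ≈ 981 hPa.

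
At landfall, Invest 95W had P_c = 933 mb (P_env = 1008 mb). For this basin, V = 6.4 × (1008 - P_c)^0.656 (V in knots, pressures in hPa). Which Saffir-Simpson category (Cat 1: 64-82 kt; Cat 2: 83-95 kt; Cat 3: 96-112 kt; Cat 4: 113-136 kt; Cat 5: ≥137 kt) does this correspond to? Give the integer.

3

ΔP = 1008 − 933 = 75 mb.
V ≈ 6.4 × 75^0.656 = 6.4 × 16.98 ≈ 109 kt.
109 kt falls in the Category 3 band.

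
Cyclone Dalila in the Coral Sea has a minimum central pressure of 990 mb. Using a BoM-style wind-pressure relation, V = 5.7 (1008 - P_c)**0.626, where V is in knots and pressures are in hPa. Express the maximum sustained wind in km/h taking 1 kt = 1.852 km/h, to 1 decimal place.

ΔP = 1008 − 990 = 18 mb.
V ≈ 5.7 × 18^0.626 = 5.7 × 6.107 ≈ 34.808 kt.
34.808 × 1.852 ≈ 64.46 km/h → 64.5 km/h.

64.5 km/h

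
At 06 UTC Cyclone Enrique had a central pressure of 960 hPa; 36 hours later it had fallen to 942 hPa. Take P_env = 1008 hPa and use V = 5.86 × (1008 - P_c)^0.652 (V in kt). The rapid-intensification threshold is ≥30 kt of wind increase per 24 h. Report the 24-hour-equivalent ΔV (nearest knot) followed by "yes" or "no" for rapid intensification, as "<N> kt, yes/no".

V₁: ΔP = 48, V ≈ 5.86 × 48^0.652 ≈ 73.13 kt.
V₂: ΔP = 66, V ≈ 5.86 × 66^0.652 ≈ 90.00 kt.
ΔV over 36 h = 16.87 kt → 24 h equivalent = 16.87 × 24/36 ≈ 11.25 kt.
11 kt < 30 kt ⇒ not rapid intensification.

11 kt, no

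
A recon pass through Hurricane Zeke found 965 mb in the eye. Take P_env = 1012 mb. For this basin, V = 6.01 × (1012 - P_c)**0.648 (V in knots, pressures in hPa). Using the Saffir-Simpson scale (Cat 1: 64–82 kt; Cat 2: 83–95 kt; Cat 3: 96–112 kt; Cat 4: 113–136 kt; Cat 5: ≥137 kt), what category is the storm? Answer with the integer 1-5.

1

ΔP = 1012 − 965 = 47 mb.
V ≈ 6.01 × 47^0.648 = 6.01 × 12.12 ≈ 73 kt.
73 kt falls in the Category 1 band.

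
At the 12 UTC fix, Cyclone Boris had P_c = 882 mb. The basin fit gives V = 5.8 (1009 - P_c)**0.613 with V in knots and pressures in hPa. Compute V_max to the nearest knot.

113 kt

ΔP = 1009 − 882 = 127 mb.
127^0.613 ≈ 19.482.
V ≈ 5.8 × 19.482 ≈ 113.0 kt.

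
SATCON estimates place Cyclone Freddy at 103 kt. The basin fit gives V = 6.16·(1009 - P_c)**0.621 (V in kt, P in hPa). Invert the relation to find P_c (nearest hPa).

916 hPa

ΔP = (V / 6.16)^(1/0.621) = (103/6.16)^1.610.
103/6.16 = 16.721; 16.721^1.610 ≈ 93.29 hPa.
P_c = 1009 − 93.29 = 915.71 ≈ 916 hPa.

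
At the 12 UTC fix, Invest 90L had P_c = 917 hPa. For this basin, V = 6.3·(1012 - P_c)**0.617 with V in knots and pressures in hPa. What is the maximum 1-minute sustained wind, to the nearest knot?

105 kt

ΔP = 1012 − 917 = 95 hPa.
95^0.617 ≈ 16.606.
V ≈ 6.3 × 16.606 ≈ 104.6 kt.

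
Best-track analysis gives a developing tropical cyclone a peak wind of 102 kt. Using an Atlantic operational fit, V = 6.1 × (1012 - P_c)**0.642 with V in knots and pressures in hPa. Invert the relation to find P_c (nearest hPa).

ΔP = (V / 6.1)^(1/0.642) = (102/6.1)^1.558.
102/6.1 = 16.721; 16.721^1.558 ≈ 80.43 hPa.
P_c = 1012 − 80.43 = 931.57 ≈ 932 hPa.

932 hPa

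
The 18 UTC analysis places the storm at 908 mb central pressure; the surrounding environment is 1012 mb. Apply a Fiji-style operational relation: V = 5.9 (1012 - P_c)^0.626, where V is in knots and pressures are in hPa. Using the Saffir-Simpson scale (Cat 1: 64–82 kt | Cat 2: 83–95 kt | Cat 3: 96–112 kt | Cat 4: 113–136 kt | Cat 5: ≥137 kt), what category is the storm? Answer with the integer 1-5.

ΔP = 1012 − 908 = 104 mb.
V ≈ 5.9 × 104^0.626 = 5.9 × 18.31 ≈ 108 kt.
108 kt falls in the Category 3 band.

3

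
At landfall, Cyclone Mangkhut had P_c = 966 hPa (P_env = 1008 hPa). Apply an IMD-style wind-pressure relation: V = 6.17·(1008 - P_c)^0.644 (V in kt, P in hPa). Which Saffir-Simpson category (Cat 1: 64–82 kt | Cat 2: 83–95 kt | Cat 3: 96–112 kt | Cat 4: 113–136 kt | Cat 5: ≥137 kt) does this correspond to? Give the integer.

1

ΔP = 1008 − 966 = 42 hPa.
V ≈ 6.17 × 42^0.644 = 6.17 × 11.10 ≈ 68 kt.
68 kt falls in the Category 1 band.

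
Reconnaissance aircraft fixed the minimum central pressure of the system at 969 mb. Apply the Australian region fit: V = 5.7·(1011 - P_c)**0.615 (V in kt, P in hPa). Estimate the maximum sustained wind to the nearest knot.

57 kt

ΔP = 1011 − 969 = 42 mb.
42^0.615 ≈ 9.961.
V ≈ 5.7 × 9.961 ≈ 56.8 kt.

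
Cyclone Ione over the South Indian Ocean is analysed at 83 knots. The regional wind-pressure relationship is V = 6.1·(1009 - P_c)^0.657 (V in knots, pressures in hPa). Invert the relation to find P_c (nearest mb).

956 mb

ΔP = (V / 6.1)^(1/0.657) = (83/6.1)^1.522.
83/6.1 = 13.607; 13.607^1.522 ≈ 53.17 mb.
P_c = 1009 − 53.17 = 955.83 ≈ 956 mb.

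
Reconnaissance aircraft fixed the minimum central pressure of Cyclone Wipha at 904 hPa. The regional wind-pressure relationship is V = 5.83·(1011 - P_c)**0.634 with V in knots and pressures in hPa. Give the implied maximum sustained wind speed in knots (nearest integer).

113 kt

ΔP = 1011 − 904 = 107 hPa.
107^0.634 ≈ 19.348.
V ≈ 5.83 × 19.348 ≈ 112.8 kt.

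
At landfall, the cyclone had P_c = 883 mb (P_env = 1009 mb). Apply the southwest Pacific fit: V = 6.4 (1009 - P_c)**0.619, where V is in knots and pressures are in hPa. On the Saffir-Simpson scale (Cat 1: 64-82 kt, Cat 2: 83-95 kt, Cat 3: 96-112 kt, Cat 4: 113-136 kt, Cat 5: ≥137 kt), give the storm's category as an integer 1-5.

ΔP = 1009 − 883 = 126 mb.
V ≈ 6.4 × 126^0.619 = 6.4 × 19.96 ≈ 128 kt.
128 kt falls in the Category 4 band.

4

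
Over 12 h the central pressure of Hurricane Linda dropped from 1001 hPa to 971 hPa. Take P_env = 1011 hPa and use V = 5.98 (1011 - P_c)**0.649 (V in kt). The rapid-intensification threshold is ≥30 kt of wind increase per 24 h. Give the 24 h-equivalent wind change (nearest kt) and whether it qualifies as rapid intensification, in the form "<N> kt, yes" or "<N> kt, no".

78 kt, yes

V₁: ΔP = 10, V ≈ 5.98 × 10^0.649 ≈ 26.65 kt.
V₂: ΔP = 40, V ≈ 5.98 × 40^0.649 ≈ 65.53 kt.
ΔV over 12 h = 38.88 kt → 24 h equivalent = 38.88 × 24/12 ≈ 77.76 kt.
78 kt ≥ 30 kt ⇒ rapid intensification.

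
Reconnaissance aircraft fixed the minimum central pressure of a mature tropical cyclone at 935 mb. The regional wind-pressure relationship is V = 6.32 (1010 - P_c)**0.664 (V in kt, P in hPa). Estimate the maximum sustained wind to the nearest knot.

111 kt

ΔP = 1010 − 935 = 75 mb.
75^0.664 ≈ 17.581.
V ≈ 6.32 × 17.581 ≈ 111.1 kt.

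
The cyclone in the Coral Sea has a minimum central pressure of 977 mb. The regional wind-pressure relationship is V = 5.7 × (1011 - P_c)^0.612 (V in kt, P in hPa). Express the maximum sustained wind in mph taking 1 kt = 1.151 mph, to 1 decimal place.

ΔP = 1011 − 977 = 34 mb.
V ≈ 5.7 × 34^0.612 = 5.7 × 8.655 ≈ 49.333 kt.
49.333 × 1.151 ≈ 56.78 mph → 56.8 mph.

56.8 mph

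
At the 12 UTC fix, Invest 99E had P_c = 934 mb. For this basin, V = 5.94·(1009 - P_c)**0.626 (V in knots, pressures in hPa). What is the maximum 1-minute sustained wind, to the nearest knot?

89 kt

ΔP = 1009 − 934 = 75 mb.
75^0.626 ≈ 14.921.
V ≈ 5.94 × 14.921 ≈ 88.6 kt.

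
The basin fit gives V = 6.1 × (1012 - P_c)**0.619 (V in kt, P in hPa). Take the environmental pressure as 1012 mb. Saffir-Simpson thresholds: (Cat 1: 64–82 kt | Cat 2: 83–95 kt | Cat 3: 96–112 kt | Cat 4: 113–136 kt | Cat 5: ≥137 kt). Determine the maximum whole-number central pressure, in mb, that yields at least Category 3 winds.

926 mb

Category 3 begins at V = 96 kt.
Required ΔP = (96/6.1)^(1/0.619) = 15.738^1.616 ≈ 85.84 mb.
P_c ≤ 1012 − 85.84 = 926.16, so the highest integer P_c is 926 mb.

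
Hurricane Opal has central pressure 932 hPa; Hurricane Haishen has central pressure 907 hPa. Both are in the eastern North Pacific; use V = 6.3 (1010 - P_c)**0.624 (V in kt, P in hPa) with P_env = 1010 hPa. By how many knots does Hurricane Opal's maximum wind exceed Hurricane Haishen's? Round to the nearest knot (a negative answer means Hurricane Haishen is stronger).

Hurricane Opal: ΔP = 78; V ≈ 6.3 × 78^0.624 ≈ 95.50 kt.
Hurricane Haishen: ΔP = 103; V ≈ 6.3 × 103^0.624 ≈ 113.59 kt.
Difference ≈ 95.50 − 113.59 = -18.09 → -18 kt.

-18 kt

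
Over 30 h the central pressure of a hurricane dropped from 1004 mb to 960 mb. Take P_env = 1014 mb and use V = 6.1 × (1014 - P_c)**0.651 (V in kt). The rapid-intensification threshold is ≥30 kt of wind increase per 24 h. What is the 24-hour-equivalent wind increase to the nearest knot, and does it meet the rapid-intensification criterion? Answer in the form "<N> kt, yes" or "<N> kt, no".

V₁: ΔP = 10, V ≈ 6.1 × 10^0.651 ≈ 27.31 kt.
V₂: ΔP = 54, V ≈ 6.1 × 54^0.651 ≈ 81.87 kt.
ΔV over 30 h = 54.56 kt → 24 h equivalent = 54.56 × 24/30 ≈ 43.65 kt.
44 kt ≥ 30 kt ⇒ rapid intensification.

44 kt, yes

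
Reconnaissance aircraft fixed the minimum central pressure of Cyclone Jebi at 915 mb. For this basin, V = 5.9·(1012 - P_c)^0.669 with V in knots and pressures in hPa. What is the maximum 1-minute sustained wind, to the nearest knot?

ΔP = 1012 − 915 = 97 mb.
97^0.669 ≈ 21.338.
V ≈ 5.9 × 21.338 ≈ 125.9 kt.

126 kt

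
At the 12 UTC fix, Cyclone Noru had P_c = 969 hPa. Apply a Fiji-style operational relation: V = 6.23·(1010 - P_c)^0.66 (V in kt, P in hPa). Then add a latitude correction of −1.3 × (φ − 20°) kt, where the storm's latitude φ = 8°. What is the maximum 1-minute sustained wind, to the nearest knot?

88 kt

ΔP = 1010 − 969 = 41 hPa.
41^0.66 ≈ 11.599.
V ≈ 6.23 × 11.599 ≈ 72.3 kt.
Latitude correction: −1.3 × (8 − 20) = 15.6 kt.
Corrected V ≈ 87.9 kt → 88 kt.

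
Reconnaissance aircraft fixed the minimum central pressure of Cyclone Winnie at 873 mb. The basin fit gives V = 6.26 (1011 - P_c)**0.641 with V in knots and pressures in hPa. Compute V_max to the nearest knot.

147 kt

ΔP = 1011 − 873 = 138 mb.
138^0.641 ≈ 23.532.
V ≈ 6.26 × 23.532 ≈ 147.3 kt.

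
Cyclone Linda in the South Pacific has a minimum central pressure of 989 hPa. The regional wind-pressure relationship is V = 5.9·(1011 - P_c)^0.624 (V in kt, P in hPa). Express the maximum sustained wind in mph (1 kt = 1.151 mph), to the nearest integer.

47 mph

ΔP = 1011 − 989 = 22 hPa.
V ≈ 5.9 × 22^0.624 = 5.9 × 6.881 ≈ 40.600 kt.
40.600 × 1.151 ≈ 46.73 mph → 47 mph.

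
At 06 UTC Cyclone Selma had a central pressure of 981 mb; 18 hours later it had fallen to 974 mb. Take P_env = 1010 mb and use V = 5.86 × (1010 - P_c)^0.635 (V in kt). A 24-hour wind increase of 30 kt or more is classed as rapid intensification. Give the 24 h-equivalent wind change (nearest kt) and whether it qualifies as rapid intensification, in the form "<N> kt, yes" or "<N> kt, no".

V₁: ΔP = 29, V ≈ 5.86 × 29^0.635 ≈ 49.72 kt.
V₂: ΔP = 36, V ≈ 5.86 × 36^0.635 ≈ 57.04 kt.
ΔV over 18 h = 7.32 kt → 24 h equivalent = 7.32 × 24/18 ≈ 9.76 kt.
10 kt < 30 kt ⇒ not rapid intensification.

10 kt, no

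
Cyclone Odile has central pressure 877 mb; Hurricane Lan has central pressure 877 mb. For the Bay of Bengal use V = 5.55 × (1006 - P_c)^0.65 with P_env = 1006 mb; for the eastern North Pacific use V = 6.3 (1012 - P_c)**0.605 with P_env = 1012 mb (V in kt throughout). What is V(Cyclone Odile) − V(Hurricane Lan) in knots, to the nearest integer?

Cyclone Odile: ΔP = 129; V ≈ 5.55 × 129^0.65 ≈ 130.67 kt.
Hurricane Lan: ΔP = 135; V ≈ 6.3 × 135^0.605 ≈ 122.52 kt.
Difference ≈ 130.67 − 122.52 = 8.15 → 8 kt.

8 kt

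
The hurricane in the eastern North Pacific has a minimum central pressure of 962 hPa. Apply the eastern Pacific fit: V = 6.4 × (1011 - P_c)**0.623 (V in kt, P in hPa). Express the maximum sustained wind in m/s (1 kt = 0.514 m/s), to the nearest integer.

37 m/s

ΔP = 1011 − 962 = 49 hPa.
V ≈ 6.4 × 49^0.623 = 6.4 × 11.298 ≈ 72.306 kt.
72.306 × 0.514 ≈ 37.17 m/s → 37 m/s.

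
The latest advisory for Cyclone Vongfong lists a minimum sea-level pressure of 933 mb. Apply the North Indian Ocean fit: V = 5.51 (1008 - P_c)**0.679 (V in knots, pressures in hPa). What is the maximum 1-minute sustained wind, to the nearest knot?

ΔP = 1008 − 933 = 75 mb.
75^0.679 ≈ 18.757.
V ≈ 5.51 × 18.757 ≈ 103.4 kt.

103 kt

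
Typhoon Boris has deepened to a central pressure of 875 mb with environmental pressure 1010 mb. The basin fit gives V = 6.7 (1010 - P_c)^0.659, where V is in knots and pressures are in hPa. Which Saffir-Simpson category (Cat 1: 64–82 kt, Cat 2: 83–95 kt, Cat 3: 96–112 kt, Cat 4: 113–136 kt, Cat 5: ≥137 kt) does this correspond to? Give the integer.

5

ΔP = 1010 − 875 = 135 mb.
V ≈ 6.7 × 135^0.659 = 6.7 × 25.34 ≈ 170 kt.
170 kt falls in the Category 5 band.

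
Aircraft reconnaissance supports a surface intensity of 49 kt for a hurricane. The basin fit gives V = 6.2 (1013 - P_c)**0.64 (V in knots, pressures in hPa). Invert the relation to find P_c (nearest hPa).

988 hPa

ΔP = (V / 6.2)^(1/0.64) = (49/6.2)^1.562.
49/6.2 = 7.903; 7.903^1.562 ≈ 25.28 hPa.
P_c = 1013 − 25.28 = 987.72 ≈ 988 hPa.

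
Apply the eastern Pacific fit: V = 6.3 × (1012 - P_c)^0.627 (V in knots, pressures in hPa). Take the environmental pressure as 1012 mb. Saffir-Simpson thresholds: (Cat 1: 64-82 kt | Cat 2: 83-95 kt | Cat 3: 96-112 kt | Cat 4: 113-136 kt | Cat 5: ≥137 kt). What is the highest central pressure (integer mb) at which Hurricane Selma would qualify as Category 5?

Category 5 begins at V = 137 kt.
Required ΔP = (137/6.3)^(1/0.627) = 21.746^1.595 ≈ 135.83 mb.
P_c ≤ 1012 − 135.83 = 876.17, so the highest integer P_c is 876 mb.

876 mb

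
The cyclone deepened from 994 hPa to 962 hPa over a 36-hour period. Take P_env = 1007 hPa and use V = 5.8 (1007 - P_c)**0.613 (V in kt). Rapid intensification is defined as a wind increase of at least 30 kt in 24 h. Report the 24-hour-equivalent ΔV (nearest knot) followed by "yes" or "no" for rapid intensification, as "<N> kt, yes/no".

21 kt, no

V₁: ΔP = 13, V ≈ 5.8 × 13^0.613 ≈ 27.94 kt.
V₂: ΔP = 45, V ≈ 5.8 × 45^0.613 ≈ 59.82 kt.
ΔV over 36 h = 31.88 kt → 24 h equivalent = 31.88 × 24/36 ≈ 21.25 kt.
21 kt < 30 kt ⇒ not rapid intensification.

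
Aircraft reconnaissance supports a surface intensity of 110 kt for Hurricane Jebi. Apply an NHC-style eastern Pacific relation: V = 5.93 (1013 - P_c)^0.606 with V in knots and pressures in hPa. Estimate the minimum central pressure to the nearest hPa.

889 hPa

ΔP = (V / 5.93)^(1/0.606) = (110/5.93)^1.650.
110/5.93 = 18.550; 18.550^1.650 ≈ 123.87 hPa.
P_c = 1013 − 123.87 = 889.13 ≈ 889 hPa.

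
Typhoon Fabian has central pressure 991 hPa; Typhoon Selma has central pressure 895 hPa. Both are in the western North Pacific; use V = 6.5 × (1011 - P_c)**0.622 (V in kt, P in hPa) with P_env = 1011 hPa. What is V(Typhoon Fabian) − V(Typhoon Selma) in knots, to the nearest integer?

-83 kt

Typhoon Fabian: ΔP = 20; V ≈ 6.5 × 20^0.622 ≈ 41.89 kt.
Typhoon Selma: ΔP = 116; V ≈ 6.5 × 116^0.622 ≈ 125.03 kt.
Difference ≈ 41.89 − 125.03 = -83.14 → -83 kt.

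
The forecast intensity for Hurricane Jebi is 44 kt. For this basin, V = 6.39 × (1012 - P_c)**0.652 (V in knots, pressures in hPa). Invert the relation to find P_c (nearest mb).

ΔP = (V / 6.39)^(1/0.652) = (44/6.39)^1.534.
44/6.39 = 6.886; 6.886^1.534 ≈ 19.28 mb.
P_c = 1012 − 19.28 = 992.72 ≈ 993 mb.

993 mb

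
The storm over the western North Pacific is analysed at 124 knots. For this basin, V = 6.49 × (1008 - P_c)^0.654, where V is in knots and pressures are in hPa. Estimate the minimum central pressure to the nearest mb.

917 mb

ΔP = (V / 6.49)^(1/0.654) = (124/6.49)^1.529.
124/6.49 = 19.106; 19.106^1.529 ≈ 90.99 mb.
P_c = 1008 − 90.99 = 917.01 ≈ 917 mb.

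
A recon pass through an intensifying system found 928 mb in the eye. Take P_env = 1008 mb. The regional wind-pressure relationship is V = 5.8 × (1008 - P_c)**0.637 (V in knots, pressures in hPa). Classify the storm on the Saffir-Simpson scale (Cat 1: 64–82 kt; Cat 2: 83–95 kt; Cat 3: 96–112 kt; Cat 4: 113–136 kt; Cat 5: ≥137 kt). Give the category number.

2

ΔP = 1008 − 928 = 80 mb.
V ≈ 5.8 × 80^0.637 = 5.8 × 16.30 ≈ 95 kt.
95 kt falls in the Category 2 band.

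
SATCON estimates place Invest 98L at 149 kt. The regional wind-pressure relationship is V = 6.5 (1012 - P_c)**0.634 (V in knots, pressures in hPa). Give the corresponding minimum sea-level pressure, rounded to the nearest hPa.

872 hPa

ΔP = (V / 6.5)^(1/0.634) = (149/6.5)^1.577.
149/6.5 = 22.923; 22.923^1.577 ≈ 139.81 hPa.
P_c = 1012 − 139.81 = 872.19 ≈ 872 hPa.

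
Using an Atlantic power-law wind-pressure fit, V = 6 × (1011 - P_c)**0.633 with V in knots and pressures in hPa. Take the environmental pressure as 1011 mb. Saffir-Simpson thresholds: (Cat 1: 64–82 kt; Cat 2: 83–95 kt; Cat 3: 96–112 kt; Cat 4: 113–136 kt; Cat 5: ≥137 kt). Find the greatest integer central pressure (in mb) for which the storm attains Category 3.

931 mb

Category 3 begins at V = 96 kt.
Required ΔP = (96/6)^(1/0.633) = 16.000^1.580 ≈ 79.84 mb.
P_c ≤ 1011 − 79.84 = 931.16, so the highest integer P_c is 931 mb.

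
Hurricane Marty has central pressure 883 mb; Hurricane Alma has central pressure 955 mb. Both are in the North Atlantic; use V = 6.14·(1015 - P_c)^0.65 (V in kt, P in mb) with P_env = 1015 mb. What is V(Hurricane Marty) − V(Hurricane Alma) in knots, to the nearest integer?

Hurricane Marty: ΔP = 132; V ≈ 6.14 × 132^0.65 ≈ 146.74 kt.
Hurricane Alma: ΔP = 60; V ≈ 6.14 × 60^0.65 ≈ 87.90 kt.
Difference ≈ 146.74 − 87.90 = 58.84 → 59 kt.

59 kt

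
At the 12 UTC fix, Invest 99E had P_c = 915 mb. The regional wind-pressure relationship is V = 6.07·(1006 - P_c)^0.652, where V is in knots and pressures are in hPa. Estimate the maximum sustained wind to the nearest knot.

ΔP = 1006 − 915 = 91 mb.
91^0.652 ≈ 18.936.
V ≈ 6.07 × 18.936 ≈ 114.9 kt.

115 kt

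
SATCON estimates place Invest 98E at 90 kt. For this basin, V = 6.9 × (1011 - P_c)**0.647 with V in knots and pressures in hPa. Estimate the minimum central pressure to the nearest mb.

958 mb

ΔP = (V / 6.9)^(1/0.647) = (90/6.9)^1.546.
90/6.9 = 13.043; 13.043^1.546 ≈ 52.96 mb.
P_c = 1011 − 52.96 = 958.04 ≈ 958 mb.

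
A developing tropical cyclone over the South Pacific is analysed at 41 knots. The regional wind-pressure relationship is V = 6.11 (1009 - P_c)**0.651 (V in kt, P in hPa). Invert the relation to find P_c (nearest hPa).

ΔP = (V / 6.11)^(1/0.651) = (41/6.11)^1.536.
41/6.11 = 6.710; 6.710^1.536 ≈ 18.62 hPa.
P_c = 1009 − 18.62 = 990.38 ≈ 990 hPa.

990 hPa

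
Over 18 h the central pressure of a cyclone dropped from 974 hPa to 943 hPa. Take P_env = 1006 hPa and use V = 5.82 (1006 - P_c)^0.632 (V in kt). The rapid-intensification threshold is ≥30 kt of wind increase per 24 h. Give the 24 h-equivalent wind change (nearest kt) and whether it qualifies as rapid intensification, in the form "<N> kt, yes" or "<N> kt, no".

V₁: ΔP = 32, V ≈ 5.82 × 32^0.632 ≈ 52.02 kt.
V₂: ΔP = 63, V ≈ 5.82 × 63^0.632 ≈ 79.82 kt.
ΔV over 18 h = 27.80 kt → 24 h equivalent = 27.80 × 24/18 ≈ 37.07 kt.
37 kt ≥ 30 kt ⇒ rapid intensification.

37 kt, yes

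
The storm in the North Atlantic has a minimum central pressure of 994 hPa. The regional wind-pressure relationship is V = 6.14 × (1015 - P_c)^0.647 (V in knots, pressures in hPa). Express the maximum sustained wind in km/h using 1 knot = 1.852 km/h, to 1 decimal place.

ΔP = 1015 − 994 = 21 hPa.
V ≈ 6.14 × 21^0.647 = 6.14 × 7.169 ≈ 44.019 kt.
44.019 × 1.852 ≈ 81.52 km/h → 81.5 km/h.

81.5 km/h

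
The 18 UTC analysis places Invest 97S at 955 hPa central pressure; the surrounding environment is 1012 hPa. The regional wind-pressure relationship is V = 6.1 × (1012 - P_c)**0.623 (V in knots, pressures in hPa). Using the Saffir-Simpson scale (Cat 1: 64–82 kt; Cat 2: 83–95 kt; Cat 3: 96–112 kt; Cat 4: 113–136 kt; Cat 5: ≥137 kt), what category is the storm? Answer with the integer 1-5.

1

ΔP = 1012 − 955 = 57 hPa.
V ≈ 6.1 × 57^0.623 = 6.1 × 12.41 ≈ 76 kt.
76 kt falls in the Category 1 band.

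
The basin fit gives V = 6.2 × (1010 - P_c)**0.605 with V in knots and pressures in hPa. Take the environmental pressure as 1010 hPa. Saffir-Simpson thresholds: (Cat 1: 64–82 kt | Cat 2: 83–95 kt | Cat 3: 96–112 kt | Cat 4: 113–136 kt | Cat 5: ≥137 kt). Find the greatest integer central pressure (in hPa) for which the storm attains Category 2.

937 hPa

Category 2 begins at V = 83 kt.
Required ΔP = (83/6.2)^(1/0.605) = 13.387^1.653 ≈ 72.83 hPa.
P_c ≤ 1010 − 72.83 = 937.17, so the highest integer P_c is 937 hPa.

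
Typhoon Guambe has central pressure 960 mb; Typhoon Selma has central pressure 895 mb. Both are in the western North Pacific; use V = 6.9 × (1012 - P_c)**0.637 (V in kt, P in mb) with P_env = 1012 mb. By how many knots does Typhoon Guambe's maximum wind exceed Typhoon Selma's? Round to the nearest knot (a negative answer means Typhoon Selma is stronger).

-58 kt

Typhoon Guambe: ΔP = 52; V ≈ 6.9 × 52^0.637 ≈ 85.50 kt.
Typhoon Selma: ΔP = 117; V ≈ 6.9 × 117^0.637 ≈ 143.31 kt.
Difference ≈ 85.50 − 143.31 = -57.81 → -58 kt.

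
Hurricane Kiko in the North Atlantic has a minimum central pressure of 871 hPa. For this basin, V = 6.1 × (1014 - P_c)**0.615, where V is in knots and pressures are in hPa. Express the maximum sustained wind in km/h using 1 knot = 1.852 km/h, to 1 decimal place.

ΔP = 1014 − 871 = 143 hPa.
V ≈ 6.1 × 143^0.615 = 6.1 × 21.161 ≈ 129.081 kt.
129.081 × 1.852 ≈ 239.06 km/h → 239.1 km/h.

239.1 km/h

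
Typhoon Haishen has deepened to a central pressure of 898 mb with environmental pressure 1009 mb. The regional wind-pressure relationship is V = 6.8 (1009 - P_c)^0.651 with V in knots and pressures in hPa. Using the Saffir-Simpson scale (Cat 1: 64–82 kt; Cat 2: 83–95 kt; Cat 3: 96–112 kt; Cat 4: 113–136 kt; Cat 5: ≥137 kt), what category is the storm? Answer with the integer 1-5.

5

ΔP = 1009 − 898 = 111 mb.
V ≈ 6.8 × 111^0.651 = 6.8 × 21.45 ≈ 146 kt.
146 kt falls in the Category 5 band.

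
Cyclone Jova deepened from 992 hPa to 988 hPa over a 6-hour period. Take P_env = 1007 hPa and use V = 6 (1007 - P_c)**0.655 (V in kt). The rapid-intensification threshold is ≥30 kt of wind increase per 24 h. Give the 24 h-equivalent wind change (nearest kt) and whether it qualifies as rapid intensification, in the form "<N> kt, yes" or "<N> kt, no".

24 kt, no

V₁: ΔP = 15, V ≈ 6 × 15^0.655 ≈ 35.36 kt.
V₂: ΔP = 19, V ≈ 6 × 19^0.655 ≈ 41.28 kt.
ΔV over 6 h = 5.92 kt → 24 h equivalent = 5.92 × 24/6 ≈ 23.68 kt.
24 kt < 30 kt ⇒ not rapid intensification.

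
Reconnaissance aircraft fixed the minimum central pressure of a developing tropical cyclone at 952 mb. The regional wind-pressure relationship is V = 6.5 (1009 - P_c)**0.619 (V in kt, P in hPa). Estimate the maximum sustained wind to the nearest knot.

ΔP = 1009 − 952 = 57 mb.
57^0.619 ≈ 12.215.
V ≈ 6.5 × 12.215 ≈ 79.4 kt.

79 kt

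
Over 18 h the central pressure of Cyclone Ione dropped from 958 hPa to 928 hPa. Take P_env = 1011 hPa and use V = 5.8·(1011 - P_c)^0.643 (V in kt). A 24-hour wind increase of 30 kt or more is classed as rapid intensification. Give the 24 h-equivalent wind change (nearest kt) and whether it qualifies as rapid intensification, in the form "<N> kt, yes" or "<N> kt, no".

V₁: ΔP = 53, V ≈ 5.8 × 53^0.643 ≈ 74.50 kt.
V₂: ΔP = 83, V ≈ 5.8 × 83^0.643 ≈ 99.40 kt.
ΔV over 18 h = 24.90 kt → 24 h equivalent = 24.90 × 24/18 ≈ 33.20 kt.
33 kt ≥ 30 kt ⇒ rapid intensification.

33 kt, yes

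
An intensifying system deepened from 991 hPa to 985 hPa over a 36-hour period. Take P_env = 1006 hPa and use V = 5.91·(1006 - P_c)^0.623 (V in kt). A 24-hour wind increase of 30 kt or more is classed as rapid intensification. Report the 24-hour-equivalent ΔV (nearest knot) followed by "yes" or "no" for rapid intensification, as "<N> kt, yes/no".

V₁: ΔP = 15, V ≈ 5.91 × 15^0.623 ≈ 31.94 kt.
V₂: ΔP = 21, V ≈ 5.91 × 21^0.623 ≈ 39.38 kt.
ΔV over 36 h = 7.44 kt → 24 h equivalent = 7.44 × 24/36 ≈ 4.96 kt.
5 kt < 30 kt ⇒ not rapid intensification.

5 kt, no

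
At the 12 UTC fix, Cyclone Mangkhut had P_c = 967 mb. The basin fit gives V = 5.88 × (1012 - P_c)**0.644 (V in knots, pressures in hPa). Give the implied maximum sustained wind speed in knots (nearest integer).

ΔP = 1012 − 967 = 45 mb.
45^0.644 ≈ 11.606.
V ≈ 5.88 × 11.606 ≈ 68.2 kt.

68 kt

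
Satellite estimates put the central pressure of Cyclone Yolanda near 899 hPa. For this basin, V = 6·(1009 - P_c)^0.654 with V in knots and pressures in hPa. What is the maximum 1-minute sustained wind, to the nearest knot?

ΔP = 1009 − 899 = 110 hPa.
110^0.654 ≈ 21.631.
V ≈ 6 × 21.631 ≈ 129.8 kt.

130 kt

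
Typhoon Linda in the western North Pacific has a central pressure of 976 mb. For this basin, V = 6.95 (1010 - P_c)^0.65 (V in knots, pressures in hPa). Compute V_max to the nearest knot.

69 kt

ΔP = 1010 − 976 = 34 mb.
34^0.65 ≈ 9.896.
V ≈ 6.95 × 9.896 ≈ 68.8 kt.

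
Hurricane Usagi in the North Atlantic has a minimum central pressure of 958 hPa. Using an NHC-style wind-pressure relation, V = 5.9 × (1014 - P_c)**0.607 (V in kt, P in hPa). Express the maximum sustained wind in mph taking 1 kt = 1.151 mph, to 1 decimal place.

ΔP = 1014 − 958 = 56 hPa.
V ≈ 5.9 × 56^0.607 = 5.9 × 11.512 ≈ 67.921 kt.
67.921 × 1.151 ≈ 78.18 mph → 78.2 mph.

78.2 mph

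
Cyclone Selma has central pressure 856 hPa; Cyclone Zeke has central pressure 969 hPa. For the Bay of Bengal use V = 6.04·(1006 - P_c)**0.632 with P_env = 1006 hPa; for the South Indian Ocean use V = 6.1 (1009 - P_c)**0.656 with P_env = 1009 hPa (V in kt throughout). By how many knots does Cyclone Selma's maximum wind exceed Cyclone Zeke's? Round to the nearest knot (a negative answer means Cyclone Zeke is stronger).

Cyclone Selma: ΔP = 150; V ≈ 6.04 × 150^0.632 ≈ 143.33 kt.
Cyclone Zeke: ΔP = 40; V ≈ 6.1 × 40^0.656 ≈ 68.59 kt.
Difference ≈ 143.33 − 68.59 = 74.74 → 75 kt.

75 kt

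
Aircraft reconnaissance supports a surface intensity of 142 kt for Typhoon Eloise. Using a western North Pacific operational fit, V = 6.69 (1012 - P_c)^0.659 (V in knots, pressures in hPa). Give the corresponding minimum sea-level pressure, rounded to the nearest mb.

ΔP = (V / 6.69)^(1/0.659) = (142/6.69)^1.517.
142/6.69 = 21.226; 21.226^1.517 ≈ 103.14 mb.
P_c = 1012 − 103.14 = 908.86 ≈ 909 mb.

909 mb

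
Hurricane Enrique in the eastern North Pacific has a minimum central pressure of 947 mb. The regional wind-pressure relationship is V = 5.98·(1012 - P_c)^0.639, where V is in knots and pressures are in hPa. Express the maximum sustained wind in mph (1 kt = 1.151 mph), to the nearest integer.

99 mph

ΔP = 1012 − 947 = 65 mb.
V ≈ 5.98 × 65^0.639 = 5.98 × 14.403 ≈ 86.130 kt.
86.130 × 1.151 ≈ 99.14 mph → 99 mph.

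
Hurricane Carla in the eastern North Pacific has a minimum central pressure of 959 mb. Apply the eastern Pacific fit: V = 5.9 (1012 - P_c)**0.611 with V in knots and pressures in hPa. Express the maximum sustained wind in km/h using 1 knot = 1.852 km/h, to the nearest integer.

ΔP = 1012 − 959 = 53 mb.
V ≈ 5.9 × 53^0.611 = 5.9 × 11.312 ≈ 66.740 kt.
66.740 × 1.852 ≈ 123.60 km/h → 124 km/h.

124 km/h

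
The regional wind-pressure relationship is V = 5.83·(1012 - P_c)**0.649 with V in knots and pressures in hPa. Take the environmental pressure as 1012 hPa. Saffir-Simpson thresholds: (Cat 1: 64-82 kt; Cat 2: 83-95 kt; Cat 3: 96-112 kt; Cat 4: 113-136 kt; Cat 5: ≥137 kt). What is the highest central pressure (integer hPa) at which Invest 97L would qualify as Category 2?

952 hPa

Category 2 begins at V = 83 kt.
Required ΔP = (83/5.83)^(1/0.649) = 14.237^1.541 ≈ 59.87 hPa.
P_c ≤ 1012 − 59.87 = 952.13, so the highest integer P_c is 952 hPa.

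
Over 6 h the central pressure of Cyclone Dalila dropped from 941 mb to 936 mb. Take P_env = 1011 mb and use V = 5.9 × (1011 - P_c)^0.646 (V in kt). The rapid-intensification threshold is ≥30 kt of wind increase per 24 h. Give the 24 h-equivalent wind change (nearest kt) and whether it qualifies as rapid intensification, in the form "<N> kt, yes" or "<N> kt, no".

V₁: ΔP = 70, V ≈ 5.9 × 70^0.646 ≈ 91.79 kt.
V₂: ΔP = 75, V ≈ 5.9 × 75^0.646 ≈ 95.97 kt.
ΔV over 6 h = 4.18 kt → 24 h equivalent = 4.18 × 24/6 ≈ 16.72 kt.
17 kt < 30 kt ⇒ not rapid intensification.

17 kt, no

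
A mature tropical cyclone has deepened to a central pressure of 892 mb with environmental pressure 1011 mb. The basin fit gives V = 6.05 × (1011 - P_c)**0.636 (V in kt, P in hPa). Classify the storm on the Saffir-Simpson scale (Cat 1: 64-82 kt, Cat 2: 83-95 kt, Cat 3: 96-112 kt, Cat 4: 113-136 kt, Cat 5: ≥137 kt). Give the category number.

ΔP = 1011 − 892 = 119 mb.
V ≈ 6.05 × 119^0.636 = 6.05 × 20.90 ≈ 126 kt.
126 kt falls in the Category 4 band.

4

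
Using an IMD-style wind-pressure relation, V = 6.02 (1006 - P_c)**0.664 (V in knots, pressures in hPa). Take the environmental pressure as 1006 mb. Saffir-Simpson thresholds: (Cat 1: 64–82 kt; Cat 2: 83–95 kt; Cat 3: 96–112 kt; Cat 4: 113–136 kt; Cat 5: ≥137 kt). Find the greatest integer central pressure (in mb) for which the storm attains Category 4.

Category 4 begins at V = 113 kt.
Required ΔP = (113/6.02)^(1/0.664) = 18.771^1.506 ≈ 82.77 mb.
P_c ≤ 1006 − 82.77 = 923.23, so the highest integer P_c is 923 mb.

923 mb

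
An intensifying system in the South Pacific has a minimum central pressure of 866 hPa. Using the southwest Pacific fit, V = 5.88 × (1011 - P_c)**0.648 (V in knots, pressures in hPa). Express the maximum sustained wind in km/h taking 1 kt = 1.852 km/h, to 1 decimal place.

ΔP = 1011 − 866 = 145 hPa.
V ≈ 5.88 × 145^0.648 = 5.88 × 25.152 ≈ 147.892 kt.
147.892 × 1.852 ≈ 273.90 km/h → 273.9 km/h.

273.9 km/h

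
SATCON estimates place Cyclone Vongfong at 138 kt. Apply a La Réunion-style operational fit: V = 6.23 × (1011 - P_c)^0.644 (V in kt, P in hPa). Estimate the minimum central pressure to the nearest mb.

ΔP = (V / 6.23)^(1/0.644) = (138/6.23)^1.553.
138/6.23 = 22.151; 22.151^1.553 ≈ 122.78 mb.
P_c = 1011 − 122.78 = 888.22 ≈ 888 mb.

888 mb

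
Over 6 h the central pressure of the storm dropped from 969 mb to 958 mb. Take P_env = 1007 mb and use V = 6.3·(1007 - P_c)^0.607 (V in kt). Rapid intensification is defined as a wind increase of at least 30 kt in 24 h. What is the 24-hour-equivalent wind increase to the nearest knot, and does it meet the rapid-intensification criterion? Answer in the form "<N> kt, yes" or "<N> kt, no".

38 kt, yes

V₁: ΔP = 38, V ≈ 6.3 × 38^0.607 ≈ 57.32 kt.
V₂: ΔP = 49, V ≈ 6.3 × 49^0.607 ≈ 66.88 kt.
ΔV over 6 h = 9.56 kt → 24 h equivalent = 9.56 × 24/6 ≈ 38.24 kt.
38 kt ≥ 30 kt ⇒ rapid intensification.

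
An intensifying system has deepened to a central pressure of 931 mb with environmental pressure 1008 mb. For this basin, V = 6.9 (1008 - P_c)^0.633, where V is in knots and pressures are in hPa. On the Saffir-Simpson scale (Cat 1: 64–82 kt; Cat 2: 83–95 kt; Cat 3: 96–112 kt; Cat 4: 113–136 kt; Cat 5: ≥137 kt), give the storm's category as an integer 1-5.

ΔP = 1008 − 931 = 77 mb.
V ≈ 6.9 × 77^0.633 = 6.9 × 15.64 ≈ 108 kt.
108 kt falls in the Category 3 band.

3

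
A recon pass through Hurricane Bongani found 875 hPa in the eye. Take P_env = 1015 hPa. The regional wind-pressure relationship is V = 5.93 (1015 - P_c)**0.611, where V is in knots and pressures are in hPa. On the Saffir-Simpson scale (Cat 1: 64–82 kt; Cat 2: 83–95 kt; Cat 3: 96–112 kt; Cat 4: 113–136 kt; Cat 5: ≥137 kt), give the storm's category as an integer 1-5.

4

ΔP = 1015 − 875 = 140 hPa.
V ≈ 5.93 × 140^0.611 = 5.93 × 20.48 ≈ 121 kt.
121 kt falls in the Category 4 band.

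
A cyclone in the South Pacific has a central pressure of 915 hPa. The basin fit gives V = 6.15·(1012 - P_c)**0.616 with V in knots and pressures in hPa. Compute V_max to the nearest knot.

ΔP = 1012 − 915 = 97 hPa.
97^0.616 ≈ 16.744.
V ≈ 6.15 × 16.744 ≈ 103.0 kt.

103 kt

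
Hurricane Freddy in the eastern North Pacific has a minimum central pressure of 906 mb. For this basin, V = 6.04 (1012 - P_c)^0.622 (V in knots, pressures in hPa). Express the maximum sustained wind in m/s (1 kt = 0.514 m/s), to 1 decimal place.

56.5 m/s

ΔP = 1012 − 906 = 106 mb.
V ≈ 6.04 × 106^0.622 = 6.04 × 18.186 ≈ 109.844 kt.
109.844 × 0.514 ≈ 56.46 m/s → 56.5 m/s.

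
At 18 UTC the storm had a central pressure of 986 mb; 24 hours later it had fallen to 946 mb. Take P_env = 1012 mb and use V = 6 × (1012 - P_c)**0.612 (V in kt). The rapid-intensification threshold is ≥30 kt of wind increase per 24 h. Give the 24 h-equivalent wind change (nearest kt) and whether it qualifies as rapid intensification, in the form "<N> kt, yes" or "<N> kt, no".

V₁: ΔP = 26, V ≈ 6 × 26^0.612 ≈ 44.07 kt.
V₂: ΔP = 66, V ≈ 6 × 66^0.612 ≈ 77.93 kt.
ΔV over 24 h = 33.86 kt → 24 h equivalent = 33.86 × 24/24 ≈ 33.86 kt.
34 kt ≥ 30 kt ⇒ rapid intensification.

34 kt, yes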